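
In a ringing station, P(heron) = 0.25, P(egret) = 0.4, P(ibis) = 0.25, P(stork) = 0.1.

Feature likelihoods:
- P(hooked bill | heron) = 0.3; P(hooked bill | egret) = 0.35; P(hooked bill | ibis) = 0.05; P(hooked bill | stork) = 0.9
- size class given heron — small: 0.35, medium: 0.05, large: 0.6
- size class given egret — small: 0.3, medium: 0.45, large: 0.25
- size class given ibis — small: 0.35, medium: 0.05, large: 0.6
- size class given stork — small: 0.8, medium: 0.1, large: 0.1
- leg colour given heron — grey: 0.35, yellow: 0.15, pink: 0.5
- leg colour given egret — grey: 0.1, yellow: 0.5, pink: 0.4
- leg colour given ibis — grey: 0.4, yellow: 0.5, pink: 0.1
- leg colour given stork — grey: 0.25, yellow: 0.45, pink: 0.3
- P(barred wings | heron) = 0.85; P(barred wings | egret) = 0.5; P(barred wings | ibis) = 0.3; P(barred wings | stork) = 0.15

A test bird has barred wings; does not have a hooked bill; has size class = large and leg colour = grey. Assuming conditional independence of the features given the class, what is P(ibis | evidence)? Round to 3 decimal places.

heron: 0.25 × (1−0.3) × 0.6 × 0.35 × 0.85 = 0.0312375
egret: 0.4 × (1−0.35) × 0.25 × 0.1 × 0.5 = 0.00325
ibis: 0.25 × (1−0.05) × 0.6 × 0.4 × 0.3 = 0.0171
stork: 0.1 × (1−0.9) × 0.1 × 0.25 × 0.15 = 0.0000375
P(ibis | x) = 0.0171 / 0.051625 ≈ 0.331

0.331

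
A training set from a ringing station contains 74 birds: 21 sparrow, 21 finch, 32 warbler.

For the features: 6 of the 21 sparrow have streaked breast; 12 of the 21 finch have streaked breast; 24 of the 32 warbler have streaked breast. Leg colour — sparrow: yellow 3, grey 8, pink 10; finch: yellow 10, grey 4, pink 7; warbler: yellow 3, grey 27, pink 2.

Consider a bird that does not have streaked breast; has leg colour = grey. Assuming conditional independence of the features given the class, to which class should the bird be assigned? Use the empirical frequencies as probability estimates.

warbler

sparrow: (21/74) × (15/21) × (8/21) ≈ 0.0772201
finch: (21/74) × (9/21) × (4/21) ≈ 0.023166
warbler: (32/74) × (8/32) × (27/32) ≈ 0.0912162
Highest score → warbler.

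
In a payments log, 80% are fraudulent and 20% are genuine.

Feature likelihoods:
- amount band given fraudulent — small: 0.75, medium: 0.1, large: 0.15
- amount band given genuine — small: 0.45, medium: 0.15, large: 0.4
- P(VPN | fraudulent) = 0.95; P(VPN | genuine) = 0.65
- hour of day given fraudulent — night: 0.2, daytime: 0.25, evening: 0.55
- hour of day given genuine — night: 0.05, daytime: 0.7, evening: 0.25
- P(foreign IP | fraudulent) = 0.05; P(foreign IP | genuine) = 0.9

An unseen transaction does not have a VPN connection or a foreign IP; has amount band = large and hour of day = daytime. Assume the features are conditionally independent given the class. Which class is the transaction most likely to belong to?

genuine

fraudulent: 0.8 × 0.15 × (1−0.95) × 0.25 × (1−0.05) = 0.001425
genuine: 0.2 × 0.4 × (1−0.65) × 0.7 × (1−0.9) = 0.00196
Highest score → genuine.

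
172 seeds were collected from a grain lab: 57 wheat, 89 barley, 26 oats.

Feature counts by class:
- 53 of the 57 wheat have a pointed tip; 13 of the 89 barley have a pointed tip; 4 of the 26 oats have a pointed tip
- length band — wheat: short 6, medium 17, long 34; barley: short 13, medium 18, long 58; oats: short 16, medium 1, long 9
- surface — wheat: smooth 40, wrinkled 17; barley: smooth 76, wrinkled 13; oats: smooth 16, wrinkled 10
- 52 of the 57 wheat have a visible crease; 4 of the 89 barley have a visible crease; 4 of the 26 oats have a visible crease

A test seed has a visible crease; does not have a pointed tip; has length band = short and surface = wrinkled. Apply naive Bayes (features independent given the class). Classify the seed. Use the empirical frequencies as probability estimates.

oats

wheat: (57/172) × (4/57) × (6/57) × (17/57) × (52/57) ≈ 0.000666056
barley: (89/172) × (76/89) × (13/89) × (13/89) × (4/89) ≈ 0.000423703
oats: (26/172) × (22/26) × (16/26) × (10/26) × (4/26) ≈ 0.00465751
Highest score → oats.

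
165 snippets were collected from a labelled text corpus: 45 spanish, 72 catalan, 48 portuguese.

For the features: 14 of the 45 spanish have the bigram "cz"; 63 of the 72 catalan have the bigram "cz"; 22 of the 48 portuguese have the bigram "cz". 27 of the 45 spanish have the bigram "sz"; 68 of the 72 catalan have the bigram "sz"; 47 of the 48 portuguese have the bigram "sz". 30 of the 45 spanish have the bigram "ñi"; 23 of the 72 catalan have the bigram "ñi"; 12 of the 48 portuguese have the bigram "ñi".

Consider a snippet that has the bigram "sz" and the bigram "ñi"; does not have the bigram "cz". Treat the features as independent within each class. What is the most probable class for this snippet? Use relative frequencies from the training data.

spanish: (45/165) × (31/45) × (27/45) × (30/45) ≈ 0.0751515
catalan: (72/165) × (9/72) × (68/72) × (23/72) ≈ 0.0164562
portuguese: (48/165) × (26/48) × (47/48) × (12/48) ≈ 0.0385732
Highest score → spanish.

spanish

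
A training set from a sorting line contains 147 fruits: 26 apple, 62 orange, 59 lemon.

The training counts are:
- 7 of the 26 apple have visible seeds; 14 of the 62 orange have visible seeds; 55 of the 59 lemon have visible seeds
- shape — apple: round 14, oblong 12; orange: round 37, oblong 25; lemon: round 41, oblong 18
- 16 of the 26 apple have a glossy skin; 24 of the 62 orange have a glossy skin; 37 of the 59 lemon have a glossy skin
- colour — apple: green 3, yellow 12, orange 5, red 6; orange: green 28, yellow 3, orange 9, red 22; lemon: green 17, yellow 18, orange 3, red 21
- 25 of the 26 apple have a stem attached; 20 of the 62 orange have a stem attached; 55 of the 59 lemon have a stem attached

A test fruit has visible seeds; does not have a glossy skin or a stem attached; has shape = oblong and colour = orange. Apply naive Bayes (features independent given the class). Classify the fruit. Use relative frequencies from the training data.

apple: (26/147) × (7/26) × (12/26) × (10/26) × (5/26) × (1/26) ≈ 0.0000625228
orange: (62/147) × (14/62) × (25/62) × (38/62) × (9/62) × (42/62) ≈ 0.00231451
lemon: (59/147) × (55/59) × (18/59) × (22/59) × (3/59) × (4/59) ≈ 0.000146728
Highest score → orange.

orange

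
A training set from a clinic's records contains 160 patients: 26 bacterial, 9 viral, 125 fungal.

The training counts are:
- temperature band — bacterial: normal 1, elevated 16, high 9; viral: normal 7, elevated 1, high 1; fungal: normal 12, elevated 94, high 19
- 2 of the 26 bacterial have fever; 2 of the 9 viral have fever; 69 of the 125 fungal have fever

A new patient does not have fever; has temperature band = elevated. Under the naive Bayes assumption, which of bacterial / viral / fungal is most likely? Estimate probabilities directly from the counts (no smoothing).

fungal

bacterial: (26/160) × (16/26) × (24/26) ≈ 0.0923077
viral: (9/160) × (1/9) × (7/9) ≈ 0.00486111
fungal: (125/160) × (94/125) × (56/125) = 0.2632
Highest score → fungal.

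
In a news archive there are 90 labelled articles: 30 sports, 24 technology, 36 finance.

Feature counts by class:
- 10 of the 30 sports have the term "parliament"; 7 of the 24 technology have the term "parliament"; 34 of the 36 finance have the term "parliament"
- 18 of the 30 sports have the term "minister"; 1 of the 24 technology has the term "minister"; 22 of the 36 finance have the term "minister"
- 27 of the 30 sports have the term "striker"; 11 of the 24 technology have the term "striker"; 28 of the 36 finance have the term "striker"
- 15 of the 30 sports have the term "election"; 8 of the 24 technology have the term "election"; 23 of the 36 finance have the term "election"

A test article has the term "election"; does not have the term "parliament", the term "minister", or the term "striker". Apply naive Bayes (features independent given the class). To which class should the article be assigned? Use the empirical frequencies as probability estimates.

sports: (30/90) × (20/30) × (12/30) × (3/30) × (15/30) ≈ 0.00444444
technology: (24/90) × (17/24) × (23/24) × (13/24) × (8/24) ≈ 0.0326839
finance: (36/90) × (2/36) × (14/36) × (8/36) × (23/36) ≈ 0.00122695
Highest score → technology.

technology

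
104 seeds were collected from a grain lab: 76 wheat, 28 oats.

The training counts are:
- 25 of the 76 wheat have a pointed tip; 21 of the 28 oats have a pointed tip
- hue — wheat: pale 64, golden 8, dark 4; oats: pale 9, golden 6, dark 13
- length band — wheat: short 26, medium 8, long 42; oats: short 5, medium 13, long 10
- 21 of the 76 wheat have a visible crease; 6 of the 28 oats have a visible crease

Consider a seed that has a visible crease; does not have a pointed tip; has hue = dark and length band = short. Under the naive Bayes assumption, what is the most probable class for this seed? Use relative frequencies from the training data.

wheat: (76/104) × (51/76) × (4/76) × (26/76) × (21/76) ≈ 0.00243977
oats: (28/104) × (7/28) × (13/28) × (5/28) × (6/28) ≈ 0.00119579
Highest score → wheat.

wheat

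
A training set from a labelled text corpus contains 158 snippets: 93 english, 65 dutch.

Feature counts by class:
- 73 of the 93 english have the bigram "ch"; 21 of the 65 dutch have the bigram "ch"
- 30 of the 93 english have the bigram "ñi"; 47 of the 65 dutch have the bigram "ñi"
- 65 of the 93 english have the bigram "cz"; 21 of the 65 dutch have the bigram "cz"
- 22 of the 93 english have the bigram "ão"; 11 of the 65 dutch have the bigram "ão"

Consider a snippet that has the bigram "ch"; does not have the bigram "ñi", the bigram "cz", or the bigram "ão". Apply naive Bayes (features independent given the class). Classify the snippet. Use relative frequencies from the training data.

english: (93/158) × (73/93) × (63/93) × (28/93) × (71/93) ≈ 0.0719406
dutch: (65/158) × (21/65) × (18/65) × (44/65) × (54/65) ≈ 0.0206986
Highest score → english.

english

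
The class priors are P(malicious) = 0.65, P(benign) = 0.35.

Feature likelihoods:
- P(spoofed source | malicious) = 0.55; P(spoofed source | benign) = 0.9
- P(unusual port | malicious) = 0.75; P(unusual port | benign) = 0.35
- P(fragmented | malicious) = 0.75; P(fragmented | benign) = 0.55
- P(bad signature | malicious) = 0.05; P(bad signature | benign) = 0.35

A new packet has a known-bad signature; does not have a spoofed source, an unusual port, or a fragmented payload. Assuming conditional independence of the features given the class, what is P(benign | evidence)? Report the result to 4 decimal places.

malicious: 0.65 × (1−0.55) × (1−0.75) × (1−0.75) × 0.05 = 0.0009140625
benign: 0.35 × (1−0.9) × (1−0.35) × (1−0.55) × 0.35 = 0.003583125
P(benign | x) = 0.003583125 / 0.0044971875 ≈ 0.7967

0.7967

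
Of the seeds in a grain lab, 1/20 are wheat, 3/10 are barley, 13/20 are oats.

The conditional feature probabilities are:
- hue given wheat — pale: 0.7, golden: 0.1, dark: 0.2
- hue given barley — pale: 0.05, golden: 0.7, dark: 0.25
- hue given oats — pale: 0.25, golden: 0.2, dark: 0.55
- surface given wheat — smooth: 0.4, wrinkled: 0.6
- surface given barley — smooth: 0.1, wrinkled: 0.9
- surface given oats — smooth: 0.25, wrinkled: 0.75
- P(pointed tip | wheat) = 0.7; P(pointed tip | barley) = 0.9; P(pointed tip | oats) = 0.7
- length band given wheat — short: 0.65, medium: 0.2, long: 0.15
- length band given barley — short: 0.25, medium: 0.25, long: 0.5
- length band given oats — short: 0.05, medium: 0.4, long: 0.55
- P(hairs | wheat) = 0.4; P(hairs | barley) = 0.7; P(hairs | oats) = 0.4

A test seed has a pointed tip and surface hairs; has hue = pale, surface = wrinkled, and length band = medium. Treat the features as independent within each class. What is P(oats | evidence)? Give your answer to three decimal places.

0.805

wheat: 0.05 × 0.7 × 0.6 × 0.7 × 0.2 × 0.4 = 0.001176
barley: 0.3 × 0.05 × 0.9 × 0.9 × 0.25 × 0.7 = 0.00212625
oats: 0.65 × 0.25 × 0.75 × 0.7 × 0.4 × 0.4 = 0.01365
P(oats | x) = 0.01365 / 0.01695225 ≈ 0.805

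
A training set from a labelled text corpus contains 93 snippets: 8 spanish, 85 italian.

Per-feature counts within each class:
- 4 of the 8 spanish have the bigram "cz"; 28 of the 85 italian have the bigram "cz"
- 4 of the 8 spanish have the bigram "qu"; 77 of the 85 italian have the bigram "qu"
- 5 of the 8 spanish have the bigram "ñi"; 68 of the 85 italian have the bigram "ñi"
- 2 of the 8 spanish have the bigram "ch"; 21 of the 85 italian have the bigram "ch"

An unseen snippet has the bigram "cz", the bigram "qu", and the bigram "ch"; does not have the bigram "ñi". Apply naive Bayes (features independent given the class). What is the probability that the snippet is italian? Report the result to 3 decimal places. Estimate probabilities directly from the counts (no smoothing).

0.870

spanish: (8/93) × (4/8) × (4/8) × (3/8) × (2/8) ≈ 0.00201613
italian: (85/93) × (28/85) × (77/85) × (17/85) × (21/85) ≈ 0.0134765
P(italian | x) = 0.0134765 / 0.01549263 ≈ 0.870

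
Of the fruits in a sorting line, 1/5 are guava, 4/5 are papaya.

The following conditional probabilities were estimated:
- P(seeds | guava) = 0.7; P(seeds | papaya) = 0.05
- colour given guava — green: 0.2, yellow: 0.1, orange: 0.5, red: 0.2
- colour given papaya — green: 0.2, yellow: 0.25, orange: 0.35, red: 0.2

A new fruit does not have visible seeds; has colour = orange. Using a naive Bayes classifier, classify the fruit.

papaya

guava: 0.2 × (1−0.7) × 0.5 = 0.03
papaya: 0.8 × (1−0.05) × 0.35 = 0.266
Highest score → papaya.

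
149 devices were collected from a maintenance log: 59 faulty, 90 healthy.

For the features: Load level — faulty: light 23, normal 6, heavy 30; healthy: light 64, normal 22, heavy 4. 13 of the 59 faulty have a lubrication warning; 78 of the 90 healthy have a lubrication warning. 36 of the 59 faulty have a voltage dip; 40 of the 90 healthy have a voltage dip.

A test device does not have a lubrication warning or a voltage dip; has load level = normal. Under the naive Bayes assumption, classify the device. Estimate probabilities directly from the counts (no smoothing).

faulty

faulty: (59/149) × (6/59) × (46/59) × (23/59) ≈ 0.012239
healthy: (90/149) × (22/90) × (12/90) × (50/90) ≈ 0.0109371
Highest score → faulty.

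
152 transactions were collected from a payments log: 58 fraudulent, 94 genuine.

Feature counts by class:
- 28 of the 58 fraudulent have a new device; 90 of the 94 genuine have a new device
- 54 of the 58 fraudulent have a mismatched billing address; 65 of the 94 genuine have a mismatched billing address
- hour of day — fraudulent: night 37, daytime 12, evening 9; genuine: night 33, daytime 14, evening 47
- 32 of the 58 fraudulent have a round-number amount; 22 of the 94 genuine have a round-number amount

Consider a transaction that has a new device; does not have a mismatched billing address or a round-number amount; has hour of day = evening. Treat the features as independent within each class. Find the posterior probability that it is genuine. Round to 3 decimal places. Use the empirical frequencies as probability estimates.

fraudulent: (58/152) × (28/58) × (4/58) × (9/58) × (26/58) ≈ 0.000883703
genuine: (94/152) × (90/94) × (29/94) × (47/94) × (72/94) ≈ 0.069959
P(genuine | x) = 0.069959 / 0.070842703 ≈ 0.988

0.988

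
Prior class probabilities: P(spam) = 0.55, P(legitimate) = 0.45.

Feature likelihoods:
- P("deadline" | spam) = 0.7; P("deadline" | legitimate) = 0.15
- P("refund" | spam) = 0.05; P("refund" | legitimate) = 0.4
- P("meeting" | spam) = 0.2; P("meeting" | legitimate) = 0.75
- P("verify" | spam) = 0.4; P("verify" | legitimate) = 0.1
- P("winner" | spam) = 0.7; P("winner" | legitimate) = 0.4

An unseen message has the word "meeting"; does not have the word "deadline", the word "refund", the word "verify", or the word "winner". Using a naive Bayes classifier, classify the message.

legitimate

spam: 0.55 × (1−0.7) × (1−0.05) × 0.2 × (1−0.4) × (1−0.7) = 0.005643
legitimate: 0.45 × (1−0.15) × (1−0.4) × 0.75 × (1−0.1) × (1−0.4) = 0.0929475
Highest score → legitimate.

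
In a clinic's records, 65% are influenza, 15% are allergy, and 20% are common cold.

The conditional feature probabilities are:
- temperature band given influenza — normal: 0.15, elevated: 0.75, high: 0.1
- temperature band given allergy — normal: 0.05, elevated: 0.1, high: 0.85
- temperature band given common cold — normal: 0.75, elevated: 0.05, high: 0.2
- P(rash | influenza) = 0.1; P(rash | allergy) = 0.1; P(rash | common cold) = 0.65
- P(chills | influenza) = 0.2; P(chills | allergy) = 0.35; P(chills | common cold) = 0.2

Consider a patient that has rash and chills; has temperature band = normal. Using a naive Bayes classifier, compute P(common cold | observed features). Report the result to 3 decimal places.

0.898

influenza: 0.65 × 0.15 × 0.1 × 0.2 = 0.00195
allergy: 0.15 × 0.05 × 0.1 × 0.35 = 0.0002625
common cold: 0.2 × 0.75 × 0.65 × 0.2 = 0.0195
P(common cold | x) = 0.0195 / 0.0217125 ≈ 0.898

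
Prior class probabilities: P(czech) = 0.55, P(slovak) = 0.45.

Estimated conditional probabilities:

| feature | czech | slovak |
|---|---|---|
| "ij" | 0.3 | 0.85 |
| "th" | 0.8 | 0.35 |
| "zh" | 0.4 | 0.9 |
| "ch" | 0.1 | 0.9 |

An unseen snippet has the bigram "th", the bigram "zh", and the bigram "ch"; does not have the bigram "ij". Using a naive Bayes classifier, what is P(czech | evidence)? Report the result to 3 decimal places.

czech: 0.55 × (1−0.3) × 0.8 × 0.4 × 0.1 = 0.01232
slovak: 0.45 × (1−0.85) × 0.35 × 0.9 × 0.9 = 0.01913625
P(czech | x) = 0.01232 / 0.03145625 ≈ 0.392

0.392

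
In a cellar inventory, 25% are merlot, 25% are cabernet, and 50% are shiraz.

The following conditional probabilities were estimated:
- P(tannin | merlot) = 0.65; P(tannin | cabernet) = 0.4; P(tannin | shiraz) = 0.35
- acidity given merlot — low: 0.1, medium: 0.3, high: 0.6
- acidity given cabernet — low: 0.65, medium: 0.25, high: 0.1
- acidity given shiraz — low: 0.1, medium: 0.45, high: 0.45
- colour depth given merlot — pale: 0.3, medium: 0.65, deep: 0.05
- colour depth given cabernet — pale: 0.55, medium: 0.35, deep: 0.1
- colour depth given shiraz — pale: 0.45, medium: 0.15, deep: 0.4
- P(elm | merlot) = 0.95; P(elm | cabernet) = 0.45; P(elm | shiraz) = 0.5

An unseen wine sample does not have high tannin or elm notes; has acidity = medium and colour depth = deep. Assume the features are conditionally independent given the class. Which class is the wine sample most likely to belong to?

merlot: 0.25 × (1−0.65) × 0.3 × 0.05 × (1−0.95) = 0.000065625
cabernet: 0.25 × (1−0.4) × 0.25 × 0.1 × (1−0.45) = 0.0020625
shiraz: 0.5 × (1−0.35) × 0.45 × 0.4 × (1−0.5) = 0.02925
Highest score → shiraz.

shiraz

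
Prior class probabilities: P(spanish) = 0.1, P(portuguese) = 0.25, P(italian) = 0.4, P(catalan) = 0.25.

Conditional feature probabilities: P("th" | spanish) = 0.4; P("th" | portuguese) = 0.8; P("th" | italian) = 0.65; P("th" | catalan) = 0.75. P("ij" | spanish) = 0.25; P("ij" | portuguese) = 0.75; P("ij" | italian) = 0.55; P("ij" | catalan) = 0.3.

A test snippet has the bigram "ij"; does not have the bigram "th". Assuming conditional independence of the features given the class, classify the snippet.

italian

spanish: 0.1 × (1−0.4) × 0.25 = 0.015
portuguese: 0.25 × (1−0.8) × 0.75 = 0.0375
italian: 0.4 × (1−0.65) × 0.55 = 0.077
catalan: 0.25 × (1−0.75) × 0.3 = 0.01875
Highest score → italian.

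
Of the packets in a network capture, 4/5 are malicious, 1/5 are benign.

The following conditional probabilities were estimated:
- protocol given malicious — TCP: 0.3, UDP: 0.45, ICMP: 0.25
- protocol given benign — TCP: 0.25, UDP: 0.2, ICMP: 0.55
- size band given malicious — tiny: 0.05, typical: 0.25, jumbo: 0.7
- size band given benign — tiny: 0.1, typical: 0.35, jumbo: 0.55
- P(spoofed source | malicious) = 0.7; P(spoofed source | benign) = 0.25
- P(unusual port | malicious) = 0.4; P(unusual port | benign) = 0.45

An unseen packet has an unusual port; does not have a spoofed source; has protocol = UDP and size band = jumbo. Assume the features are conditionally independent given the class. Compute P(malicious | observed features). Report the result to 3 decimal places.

malicious: 0.8 × 0.45 × 0.7 × (1−0.7) × 0.4 = 0.03024
benign: 0.2 × 0.2 × 0.55 × (1−0.25) × 0.45 = 0.007425
P(malicious | x) = 0.03024 / 0.037665 ≈ 0.803

0.803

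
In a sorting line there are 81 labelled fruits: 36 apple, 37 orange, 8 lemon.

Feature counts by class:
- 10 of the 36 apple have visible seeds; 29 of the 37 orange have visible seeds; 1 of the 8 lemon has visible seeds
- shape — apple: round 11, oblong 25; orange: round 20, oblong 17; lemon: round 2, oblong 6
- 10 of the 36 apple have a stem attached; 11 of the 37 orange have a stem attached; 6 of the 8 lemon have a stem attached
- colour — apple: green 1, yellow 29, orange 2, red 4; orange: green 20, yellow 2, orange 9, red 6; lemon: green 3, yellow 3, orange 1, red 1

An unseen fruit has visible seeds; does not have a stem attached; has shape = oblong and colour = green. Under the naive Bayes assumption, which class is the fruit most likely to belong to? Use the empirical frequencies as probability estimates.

orange

apple: (36/81) × (10/36) × (25/36) × (26/36) × (1/36) ≈ 0.00171997
orange: (37/81) × (29/37) × (17/37) × (26/37) × (20/37) ≈ 0.0624827
lemon: (8/81) × (1/8) × (6/8) × (2/8) × (3/8) ≈ 0.000868056
Highest score → orange.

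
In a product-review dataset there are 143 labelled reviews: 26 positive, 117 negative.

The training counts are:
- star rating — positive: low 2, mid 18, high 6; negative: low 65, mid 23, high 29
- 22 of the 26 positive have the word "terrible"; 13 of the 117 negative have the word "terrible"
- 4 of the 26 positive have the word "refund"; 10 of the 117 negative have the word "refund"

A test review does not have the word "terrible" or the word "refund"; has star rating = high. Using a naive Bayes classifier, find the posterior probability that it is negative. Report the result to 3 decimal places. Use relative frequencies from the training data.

0.968

positive: (26/143) × (6/26) × (4/26) × (22/26) ≈ 0.00546199
negative: (117/143) × (29/117) × (104/117) × (107/117) ≈ 0.164857
P(negative | x) = 0.164857 / 0.17031899 ≈ 0.968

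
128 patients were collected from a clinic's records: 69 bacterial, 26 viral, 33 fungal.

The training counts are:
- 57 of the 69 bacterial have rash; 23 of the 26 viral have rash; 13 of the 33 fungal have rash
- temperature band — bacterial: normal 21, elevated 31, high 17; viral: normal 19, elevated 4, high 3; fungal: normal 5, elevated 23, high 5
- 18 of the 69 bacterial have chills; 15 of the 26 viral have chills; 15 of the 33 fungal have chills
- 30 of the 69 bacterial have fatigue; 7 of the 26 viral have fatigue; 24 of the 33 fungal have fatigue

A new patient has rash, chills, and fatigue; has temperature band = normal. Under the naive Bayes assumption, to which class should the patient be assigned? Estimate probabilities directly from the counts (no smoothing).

viral

bacterial: (69/128) × (57/69) × (21/69) × (18/69) × (30/69) ≈ 0.015372
viral: (26/128) × (23/26) × (19/26) × (15/26) × (7/26) ≈ 0.0203958
fungal: (33/128) × (13/33) × (5/33) × (15/33) × (24/33) ≈ 0.00508703
Highest score → viral.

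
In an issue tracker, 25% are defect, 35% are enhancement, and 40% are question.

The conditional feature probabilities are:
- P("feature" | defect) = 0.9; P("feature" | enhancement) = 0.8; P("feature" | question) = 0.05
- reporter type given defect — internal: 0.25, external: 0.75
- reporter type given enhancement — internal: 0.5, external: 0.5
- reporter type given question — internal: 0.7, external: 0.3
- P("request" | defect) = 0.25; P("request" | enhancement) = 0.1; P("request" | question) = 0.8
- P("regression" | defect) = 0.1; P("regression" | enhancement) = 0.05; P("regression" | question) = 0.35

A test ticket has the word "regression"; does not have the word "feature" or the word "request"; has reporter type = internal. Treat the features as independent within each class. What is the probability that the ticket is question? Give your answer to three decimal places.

defect: 0.25 × (1−0.9) × 0.25 × (1−0.25) × 0.1 = 0.00046875
enhancement: 0.35 × (1−0.8) × 0.5 × (1−0.1) × 0.05 = 0.001575
question: 0.4 × (1−0.05) × 0.7 × (1−0.8) × 0.35 = 0.01862
P(question | x) = 0.01862 / 0.02066375 ≈ 0.901

0.901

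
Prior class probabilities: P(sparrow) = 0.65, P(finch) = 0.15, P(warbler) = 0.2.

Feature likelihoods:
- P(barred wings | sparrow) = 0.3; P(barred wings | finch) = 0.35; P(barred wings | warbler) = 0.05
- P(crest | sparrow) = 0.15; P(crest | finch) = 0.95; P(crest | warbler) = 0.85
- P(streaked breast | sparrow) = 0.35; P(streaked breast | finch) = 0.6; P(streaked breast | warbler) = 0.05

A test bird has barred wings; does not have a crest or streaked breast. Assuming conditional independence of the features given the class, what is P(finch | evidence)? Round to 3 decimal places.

0.010

sparrow: 0.65 × 0.3 × (1−0.15) × (1−0.35) = 0.1077375
finch: 0.15 × 0.35 × (1−0.95) × (1−0.6) = 0.00105
warbler: 0.2 × 0.05 × (1−0.85) × (1−0.05) = 0.001425
P(finch | x) = 0.00105 / 0.1102125 ≈ 0.010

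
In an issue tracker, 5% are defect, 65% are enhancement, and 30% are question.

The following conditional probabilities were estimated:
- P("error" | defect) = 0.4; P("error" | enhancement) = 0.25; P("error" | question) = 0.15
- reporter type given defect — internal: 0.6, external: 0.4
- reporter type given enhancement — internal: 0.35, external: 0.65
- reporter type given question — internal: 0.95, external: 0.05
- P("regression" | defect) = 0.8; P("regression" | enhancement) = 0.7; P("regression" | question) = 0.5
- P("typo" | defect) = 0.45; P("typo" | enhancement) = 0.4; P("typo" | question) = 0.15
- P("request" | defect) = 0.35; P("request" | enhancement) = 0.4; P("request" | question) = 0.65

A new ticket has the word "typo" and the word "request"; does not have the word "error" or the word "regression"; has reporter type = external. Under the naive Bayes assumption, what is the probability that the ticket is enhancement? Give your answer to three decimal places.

defect: 0.05 × (1−0.4) × 0.4 × (1−0.8) × 0.45 × 0.35 = 0.000378
enhancement: 0.65 × (1−0.25) × 0.65 × (1−0.7) × 0.4 × 0.4 = 0.01521
question: 0.3 × (1−0.15) × 0.05 × (1−0.5) × 0.15 × 0.65 = 0.0006215625
P(enhancement | x) = 0.01521 / 0.0162095625 ≈ 0.938

0.938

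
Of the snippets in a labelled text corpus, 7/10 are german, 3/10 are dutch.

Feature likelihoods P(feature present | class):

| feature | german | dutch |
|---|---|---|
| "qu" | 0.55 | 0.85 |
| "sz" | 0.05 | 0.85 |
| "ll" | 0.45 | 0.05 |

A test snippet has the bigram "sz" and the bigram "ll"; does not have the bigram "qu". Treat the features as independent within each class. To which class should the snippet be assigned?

german

german: 0.7 × (1−0.55) × 0.05 × 0.45 = 0.0070875
dutch: 0.3 × (1−0.85) × 0.85 × 0.05 = 0.0019125
Highest score → german.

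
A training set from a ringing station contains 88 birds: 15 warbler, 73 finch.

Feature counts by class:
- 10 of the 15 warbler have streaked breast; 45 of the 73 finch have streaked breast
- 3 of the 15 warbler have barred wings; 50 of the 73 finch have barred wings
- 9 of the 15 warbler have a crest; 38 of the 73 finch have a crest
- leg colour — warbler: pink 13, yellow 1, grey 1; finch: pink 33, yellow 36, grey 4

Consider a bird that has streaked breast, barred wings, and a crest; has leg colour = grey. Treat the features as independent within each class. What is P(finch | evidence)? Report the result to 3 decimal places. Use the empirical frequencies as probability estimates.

warbler: (15/88) × (10/15) × (3/15) × (9/15) × (1/15) ≈ 0.000909091
finch: (73/88) × (45/73) × (50/73) × (38/73) × (4/73) ≈ 0.00999022
P(finch | x) = 0.00999022 / 0.010899311 ≈ 0.917

0.917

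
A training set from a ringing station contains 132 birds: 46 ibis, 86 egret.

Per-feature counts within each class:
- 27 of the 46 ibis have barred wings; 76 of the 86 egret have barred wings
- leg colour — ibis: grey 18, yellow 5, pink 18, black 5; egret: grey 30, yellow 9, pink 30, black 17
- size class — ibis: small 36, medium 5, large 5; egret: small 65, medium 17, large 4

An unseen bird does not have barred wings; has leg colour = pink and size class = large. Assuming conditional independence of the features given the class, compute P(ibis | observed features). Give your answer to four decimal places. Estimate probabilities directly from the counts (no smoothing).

ibis: (46/132) × (19/46) × (18/46) × (5/46) ≈ 0.00612219
egret: (86/132) × (10/86) × (30/86) × (4/86) ≈ 0.00122917
P(ibis | x) = 0.00612219 / 0.00735136 ≈ 0.8328

0.8328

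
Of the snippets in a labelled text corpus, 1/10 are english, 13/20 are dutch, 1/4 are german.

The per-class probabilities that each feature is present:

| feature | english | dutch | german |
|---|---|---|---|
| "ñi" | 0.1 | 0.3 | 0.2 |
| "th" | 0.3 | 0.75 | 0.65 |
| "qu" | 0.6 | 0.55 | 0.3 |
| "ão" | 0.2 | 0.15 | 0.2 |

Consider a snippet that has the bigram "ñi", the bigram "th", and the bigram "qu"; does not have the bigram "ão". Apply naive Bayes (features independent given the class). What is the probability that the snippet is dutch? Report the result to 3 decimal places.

0.881

english: 0.1 × 0.1 × 0.3 × 0.6 × (1−0.2) = 0.00144
dutch: 0.65 × 0.3 × 0.75 × 0.55 × (1−0.15) = 0.068371875
german: 0.25 × 0.2 × 0.65 × 0.3 × (1−0.2) = 0.0078
P(dutch | x) = 0.068371875 / 0.077611875 ≈ 0.881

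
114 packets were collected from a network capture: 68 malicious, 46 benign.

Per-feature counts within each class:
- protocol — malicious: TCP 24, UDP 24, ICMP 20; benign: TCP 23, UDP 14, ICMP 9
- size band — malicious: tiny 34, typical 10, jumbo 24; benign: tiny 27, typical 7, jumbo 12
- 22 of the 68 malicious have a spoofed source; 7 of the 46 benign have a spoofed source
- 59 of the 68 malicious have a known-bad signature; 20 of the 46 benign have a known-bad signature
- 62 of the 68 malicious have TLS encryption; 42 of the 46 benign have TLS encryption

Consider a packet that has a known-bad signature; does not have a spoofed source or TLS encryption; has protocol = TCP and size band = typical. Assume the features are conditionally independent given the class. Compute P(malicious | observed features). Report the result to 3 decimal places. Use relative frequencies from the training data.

malicious: (68/114) × (24/68) × (10/68) × (46/68) × (59/68) × (6/68) ≈ 0.00160336
benign: (46/114) × (23/46) × (7/46) × (39/46) × (20/46) × (4/46) ≈ 0.000984111
P(malicious | x) = 0.00160336 / 0.002587471 ≈ 0.620

0.620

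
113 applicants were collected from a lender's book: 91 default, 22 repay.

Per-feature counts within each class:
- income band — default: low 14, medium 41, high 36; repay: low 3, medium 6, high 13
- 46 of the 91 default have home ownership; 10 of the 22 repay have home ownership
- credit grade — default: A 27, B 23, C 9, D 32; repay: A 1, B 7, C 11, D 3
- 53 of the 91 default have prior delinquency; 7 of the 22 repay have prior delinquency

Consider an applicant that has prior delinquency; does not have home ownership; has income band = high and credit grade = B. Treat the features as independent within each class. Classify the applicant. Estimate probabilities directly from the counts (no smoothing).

default: (91/113) × (36/91) × (45/91) × (23/91) × (53/91) ≈ 0.0231908
repay: (22/113) × (13/22) × (12/22) × (7/22) × (7/22) ≈ 0.00635293
Highest score → default.

default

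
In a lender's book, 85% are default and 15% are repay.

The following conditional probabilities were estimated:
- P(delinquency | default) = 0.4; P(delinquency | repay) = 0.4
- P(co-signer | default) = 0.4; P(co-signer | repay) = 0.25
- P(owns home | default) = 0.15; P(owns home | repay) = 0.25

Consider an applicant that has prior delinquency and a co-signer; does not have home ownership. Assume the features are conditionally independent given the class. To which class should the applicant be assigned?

default

default: 0.85 × 0.4 × 0.4 × (1−0.15) = 0.1156
repay: 0.15 × 0.4 × 0.25 × (1−0.25) = 0.01125
Highest score → default.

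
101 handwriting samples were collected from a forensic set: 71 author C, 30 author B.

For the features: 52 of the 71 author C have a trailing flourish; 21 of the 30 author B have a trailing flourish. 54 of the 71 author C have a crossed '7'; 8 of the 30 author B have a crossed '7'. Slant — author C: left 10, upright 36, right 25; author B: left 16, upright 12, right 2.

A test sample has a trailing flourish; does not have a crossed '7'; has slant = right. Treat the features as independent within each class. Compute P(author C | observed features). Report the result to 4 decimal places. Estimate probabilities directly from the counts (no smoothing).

0.8103

author C: (71/101) × (52/71) × (17/71) × (25/71) ≈ 0.0434064
author B: (30/101) × (21/30) × (22/30) × (2/30) ≈ 0.010165
P(author C | x) = 0.0434064 / 0.0535714 ≈ 0.8103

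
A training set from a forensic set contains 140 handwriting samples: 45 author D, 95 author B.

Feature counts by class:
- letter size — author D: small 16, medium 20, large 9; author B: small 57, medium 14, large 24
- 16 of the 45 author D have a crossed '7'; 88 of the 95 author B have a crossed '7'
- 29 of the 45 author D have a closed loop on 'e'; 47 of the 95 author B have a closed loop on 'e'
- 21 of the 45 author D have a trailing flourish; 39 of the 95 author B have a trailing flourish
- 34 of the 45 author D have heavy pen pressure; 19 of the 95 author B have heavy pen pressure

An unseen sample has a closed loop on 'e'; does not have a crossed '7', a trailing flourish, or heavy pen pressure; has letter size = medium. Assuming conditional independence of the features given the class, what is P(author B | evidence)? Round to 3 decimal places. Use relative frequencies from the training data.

author D: (45/140) × (20/45) × (29/45) × (29/45) × (24/45) × (11/45) ≈ 0.00773485
author B: (95/140) × (14/95) × (7/95) × (47/95) × (56/95) × (76/95) ≈ 0.00171911
P(author B | x) = 0.00171911 / 0.00945396 ≈ 0.182

0.182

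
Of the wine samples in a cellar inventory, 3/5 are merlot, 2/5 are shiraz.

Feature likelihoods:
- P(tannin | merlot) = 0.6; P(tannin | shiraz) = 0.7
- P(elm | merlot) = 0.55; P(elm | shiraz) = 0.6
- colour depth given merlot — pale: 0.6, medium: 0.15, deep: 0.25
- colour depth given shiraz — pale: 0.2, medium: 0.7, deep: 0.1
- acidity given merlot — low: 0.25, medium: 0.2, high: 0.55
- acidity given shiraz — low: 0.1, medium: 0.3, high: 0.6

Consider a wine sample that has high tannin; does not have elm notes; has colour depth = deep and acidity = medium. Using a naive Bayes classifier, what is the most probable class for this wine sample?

merlot

merlot: 0.6 × 0.6 × (1−0.55) × 0.25 × 0.2 = 0.0081
shiraz: 0.4 × 0.7 × (1−0.6) × 0.1 × 0.3 = 0.00336
Highest score → merlot.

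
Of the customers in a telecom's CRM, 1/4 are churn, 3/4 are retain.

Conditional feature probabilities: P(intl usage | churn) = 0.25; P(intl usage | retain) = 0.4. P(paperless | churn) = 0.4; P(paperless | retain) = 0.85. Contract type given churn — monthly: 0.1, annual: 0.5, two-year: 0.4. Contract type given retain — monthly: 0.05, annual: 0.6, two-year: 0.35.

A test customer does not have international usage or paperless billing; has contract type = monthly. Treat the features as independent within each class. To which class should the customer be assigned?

churn

churn: 0.25 × (1−0.25) × (1−0.4) × 0.1 = 0.01125
retain: 0.75 × (1−0.4) × (1−0.85) × 0.05 = 0.003375
Highest score → churn.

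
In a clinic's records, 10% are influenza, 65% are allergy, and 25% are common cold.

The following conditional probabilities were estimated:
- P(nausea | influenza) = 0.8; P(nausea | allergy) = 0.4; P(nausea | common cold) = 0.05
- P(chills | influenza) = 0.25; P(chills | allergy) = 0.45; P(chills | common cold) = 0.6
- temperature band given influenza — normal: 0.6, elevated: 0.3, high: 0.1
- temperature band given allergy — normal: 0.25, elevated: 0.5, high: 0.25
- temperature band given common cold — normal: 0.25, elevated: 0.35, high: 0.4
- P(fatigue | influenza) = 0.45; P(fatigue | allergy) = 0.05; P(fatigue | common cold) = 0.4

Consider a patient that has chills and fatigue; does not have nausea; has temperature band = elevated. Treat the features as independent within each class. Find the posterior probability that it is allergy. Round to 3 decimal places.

influenza: 0.1 × (1−0.8) × 0.25 × 0.3 × 0.45 = 0.000675
allergy: 0.65 × (1−0.4) × 0.45 × 0.5 × 0.05 = 0.0043875
common cold: 0.25 × (1−0.05) × 0.6 × 0.35 × 0.4 = 0.01995
P(allergy | x) = 0.0043875 / 0.0250125 ≈ 0.175

0.175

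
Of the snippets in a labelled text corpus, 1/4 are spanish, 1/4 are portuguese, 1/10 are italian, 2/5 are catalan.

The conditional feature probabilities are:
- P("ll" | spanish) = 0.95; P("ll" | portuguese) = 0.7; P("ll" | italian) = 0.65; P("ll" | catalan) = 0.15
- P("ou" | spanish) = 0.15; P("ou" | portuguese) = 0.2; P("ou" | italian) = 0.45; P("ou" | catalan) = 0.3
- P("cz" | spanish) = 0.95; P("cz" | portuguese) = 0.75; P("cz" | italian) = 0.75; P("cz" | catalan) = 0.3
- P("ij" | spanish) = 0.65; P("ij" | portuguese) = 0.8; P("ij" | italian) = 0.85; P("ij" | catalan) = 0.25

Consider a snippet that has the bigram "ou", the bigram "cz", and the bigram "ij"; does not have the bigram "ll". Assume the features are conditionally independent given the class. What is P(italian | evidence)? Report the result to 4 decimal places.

0.3605

spanish: 0.25 × (1−0.95) × 0.15 × 0.95 × 0.65 = 0.0011578125
portuguese: 0.25 × (1−0.7) × 0.2 × 0.75 × 0.8 = 0.009
italian: 0.1 × (1−0.65) × 0.45 × 0.75 × 0.85 = 0.010040625
catalan: 0.4 × (1−0.15) × 0.3 × 0.3 × 0.25 = 0.00765
P(italian | x) = 0.010040625 / 0.0278484375 ≈ 0.3605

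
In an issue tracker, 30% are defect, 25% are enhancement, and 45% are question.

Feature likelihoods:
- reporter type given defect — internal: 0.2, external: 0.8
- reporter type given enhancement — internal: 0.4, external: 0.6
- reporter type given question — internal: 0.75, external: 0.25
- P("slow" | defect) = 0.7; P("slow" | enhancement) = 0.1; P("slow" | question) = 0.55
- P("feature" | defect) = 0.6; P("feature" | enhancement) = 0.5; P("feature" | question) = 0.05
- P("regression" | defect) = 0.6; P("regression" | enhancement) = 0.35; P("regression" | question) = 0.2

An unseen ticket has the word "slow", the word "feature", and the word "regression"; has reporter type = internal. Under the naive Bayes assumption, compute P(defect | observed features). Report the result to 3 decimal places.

0.807

defect: 0.3 × 0.2 × 0.7 × 0.6 × 0.6 = 0.01512
enhancement: 0.25 × 0.4 × 0.1 × 0.5 × 0.35 = 0.00175
question: 0.45 × 0.75 × 0.55 × 0.05 × 0.2 = 0.00185625
P(defect | x) = 0.01512 / 0.01872625 ≈ 0.807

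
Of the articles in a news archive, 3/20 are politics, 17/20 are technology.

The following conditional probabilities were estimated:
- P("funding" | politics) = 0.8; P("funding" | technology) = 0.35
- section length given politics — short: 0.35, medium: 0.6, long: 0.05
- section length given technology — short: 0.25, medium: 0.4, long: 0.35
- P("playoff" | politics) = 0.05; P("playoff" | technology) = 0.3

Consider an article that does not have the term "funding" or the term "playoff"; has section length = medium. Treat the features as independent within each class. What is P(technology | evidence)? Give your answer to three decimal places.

0.900

politics: 0.15 × (1−0.8) × 0.6 × (1−0.05) = 0.0171
technology: 0.85 × (1−0.35) × 0.4 × (1−0.3) = 0.1547
P(technology | x) = 0.1547 / 0.1718 ≈ 0.900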